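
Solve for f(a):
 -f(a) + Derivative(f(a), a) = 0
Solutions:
 f(a) = C1*exp(a)


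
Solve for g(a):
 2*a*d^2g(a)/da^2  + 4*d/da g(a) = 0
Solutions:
 g(a) = C1 + C2/a


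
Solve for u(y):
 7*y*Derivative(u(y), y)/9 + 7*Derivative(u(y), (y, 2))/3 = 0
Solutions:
 u(y) = C1 + C2*erf(sqrt(6)*y/6)


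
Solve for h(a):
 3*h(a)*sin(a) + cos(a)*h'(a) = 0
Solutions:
 h(a) = C1*cos(a)^3


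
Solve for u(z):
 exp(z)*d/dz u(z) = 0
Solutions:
 u(z) = C1


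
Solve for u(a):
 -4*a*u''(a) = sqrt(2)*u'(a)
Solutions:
 u(a) = C1 + C2*a^(1 - sqrt(2)/4)


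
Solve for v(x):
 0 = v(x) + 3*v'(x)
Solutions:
 v(x) = C1*exp(-x/3)


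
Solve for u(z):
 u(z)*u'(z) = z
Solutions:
 u(z) = -sqrt(C1 + z^2)
 u(z) = sqrt(C1 + z^2)


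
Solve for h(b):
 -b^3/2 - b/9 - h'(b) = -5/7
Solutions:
 h(b) = C1 - b^4/8 - b^2/18 + 5*b/7


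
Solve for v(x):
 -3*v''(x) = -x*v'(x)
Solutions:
 v(x) = C1 + C2*erfi(sqrt(6)*x/6)


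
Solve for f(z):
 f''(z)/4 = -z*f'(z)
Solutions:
 f(z) = C1 + C2*erf(sqrt(2)*z)


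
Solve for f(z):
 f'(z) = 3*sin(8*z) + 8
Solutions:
 f(z) = C1 + 8*z - 3*cos(8*z)/8


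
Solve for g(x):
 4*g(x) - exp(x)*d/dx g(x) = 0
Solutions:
 g(x) = C1*exp(-4*exp(-x))


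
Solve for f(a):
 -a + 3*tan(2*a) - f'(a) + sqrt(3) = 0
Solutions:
 f(a) = C1 - a^2/2 + sqrt(3)*a - 3*log(cos(2*a))/2


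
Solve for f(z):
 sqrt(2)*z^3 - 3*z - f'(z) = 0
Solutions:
 f(z) = C1 + sqrt(2)*z^4/4 - 3*z^2/2


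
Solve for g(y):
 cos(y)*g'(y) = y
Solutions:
 g(y) = C1 + Integral(y/cos(y), y)


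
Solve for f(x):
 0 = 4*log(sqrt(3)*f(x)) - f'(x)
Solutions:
 -Integral(1/(2*log(_y) + log(3)), (_y, f(x)))/2 = C1 - x


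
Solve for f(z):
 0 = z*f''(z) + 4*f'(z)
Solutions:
 f(z) = C1 + C2/z^3


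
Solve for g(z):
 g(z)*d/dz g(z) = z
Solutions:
 g(z) = -sqrt(C1 + z^2)
 g(z) = sqrt(C1 + z^2)


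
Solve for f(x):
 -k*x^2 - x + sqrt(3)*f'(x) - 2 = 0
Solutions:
 f(x) = C1 + sqrt(3)*k*x^3/9 + sqrt(3)*x^2/6 + 2*sqrt(3)*x/3


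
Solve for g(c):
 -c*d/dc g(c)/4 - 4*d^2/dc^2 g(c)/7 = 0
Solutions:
 g(c) = C1 + C2*erf(sqrt(14)*c/8)


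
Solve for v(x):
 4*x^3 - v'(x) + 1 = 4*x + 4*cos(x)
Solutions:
 v(x) = C1 + x^4 - 2*x^2 + x - 4*sin(x)


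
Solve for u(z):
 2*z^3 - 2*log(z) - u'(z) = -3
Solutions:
 u(z) = C1 + z^4/2 - 2*z*log(z) + 5*z


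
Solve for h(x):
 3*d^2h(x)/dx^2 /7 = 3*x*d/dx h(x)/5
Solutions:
 h(x) = C1 + C2*erfi(sqrt(70)*x/10)


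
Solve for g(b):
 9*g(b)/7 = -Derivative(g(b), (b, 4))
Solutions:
 g(b) = (C1*sin(sqrt(6)*7^(3/4)*b/14) + C2*cos(sqrt(6)*7^(3/4)*b/14))*exp(-sqrt(6)*7^(3/4)*b/14) + (C3*sin(sqrt(6)*7^(3/4)*b/14) + C4*cos(sqrt(6)*7^(3/4)*b/14))*exp(sqrt(6)*7^(3/4)*b/14)


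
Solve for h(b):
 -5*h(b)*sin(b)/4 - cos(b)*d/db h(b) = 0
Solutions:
 h(b) = C1*cos(b)^(5/4)


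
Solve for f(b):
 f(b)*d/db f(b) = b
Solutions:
 f(b) = -sqrt(C1 + b^2)
 f(b) = sqrt(C1 + b^2)


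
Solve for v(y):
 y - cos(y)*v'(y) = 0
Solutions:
 v(y) = C1 + Integral(y/cos(y), y)


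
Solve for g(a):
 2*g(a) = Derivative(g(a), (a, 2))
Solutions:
 g(a) = C1*exp(-sqrt(2)*a) + C2*exp(sqrt(2)*a)


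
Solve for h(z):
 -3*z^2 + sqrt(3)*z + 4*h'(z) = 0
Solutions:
 h(z) = C1 + z^3/4 - sqrt(3)*z^2/8


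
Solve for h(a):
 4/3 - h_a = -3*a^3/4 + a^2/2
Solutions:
 h(a) = C1 + 3*a^4/16 - a^3/6 + 4*a/3


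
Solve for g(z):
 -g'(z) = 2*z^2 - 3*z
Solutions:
 g(z) = C1 - 2*z^3/3 + 3*z^2/2


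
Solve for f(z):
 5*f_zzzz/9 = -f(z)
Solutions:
 f(z) = (C1*sin(5^(3/4)*sqrt(6)*z/10) + C2*cos(5^(3/4)*sqrt(6)*z/10))*exp(-5^(3/4)*sqrt(6)*z/10) + (C3*sin(5^(3/4)*sqrt(6)*z/10) + C4*cos(5^(3/4)*sqrt(6)*z/10))*exp(5^(3/4)*sqrt(6)*z/10)


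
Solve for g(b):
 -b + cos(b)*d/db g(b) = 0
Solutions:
 g(b) = C1 + Integral(b/cos(b), b)


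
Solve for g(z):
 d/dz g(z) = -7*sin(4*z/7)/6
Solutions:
 g(z) = C1 + 49*cos(4*z/7)/24


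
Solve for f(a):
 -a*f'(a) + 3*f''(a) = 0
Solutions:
 f(a) = C1 + C2*erfi(sqrt(6)*a/6)


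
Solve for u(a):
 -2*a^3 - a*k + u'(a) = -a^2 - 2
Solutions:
 u(a) = C1 + a^4/2 - a^3/3 + a^2*k/2 - 2*a


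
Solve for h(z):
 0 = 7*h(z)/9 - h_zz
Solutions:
 h(z) = C1*exp(-sqrt(7)*z/3) + C2*exp(sqrt(7)*z/3)


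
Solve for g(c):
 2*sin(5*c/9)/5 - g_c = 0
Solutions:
 g(c) = C1 - 18*cos(5*c/9)/25


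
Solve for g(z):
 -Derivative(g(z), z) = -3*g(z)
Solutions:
 g(z) = C1*exp(3*z)


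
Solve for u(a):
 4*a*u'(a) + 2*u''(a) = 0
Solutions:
 u(a) = C1 + C2*erf(a)


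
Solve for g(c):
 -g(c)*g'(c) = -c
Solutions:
 g(c) = -sqrt(C1 + c^2)
 g(c) = sqrt(C1 + c^2)


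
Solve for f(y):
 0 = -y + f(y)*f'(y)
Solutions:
 f(y) = -sqrt(C1 + y^2)
 f(y) = sqrt(C1 + y^2)


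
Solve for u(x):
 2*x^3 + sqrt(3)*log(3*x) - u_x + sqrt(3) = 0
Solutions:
 u(x) = C1 + x^4/2 + sqrt(3)*x*log(x) + sqrt(3)*x*log(3)


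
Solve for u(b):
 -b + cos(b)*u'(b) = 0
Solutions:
 u(b) = C1 + Integral(b/cos(b), b)


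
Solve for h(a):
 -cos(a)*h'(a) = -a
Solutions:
 h(a) = C1 + Integral(a/cos(a), a)


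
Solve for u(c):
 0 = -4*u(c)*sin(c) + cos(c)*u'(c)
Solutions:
 u(c) = C1/cos(c)^4


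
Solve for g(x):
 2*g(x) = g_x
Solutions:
 g(x) = C1*exp(2*x)


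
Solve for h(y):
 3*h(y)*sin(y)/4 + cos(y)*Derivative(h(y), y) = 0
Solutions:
 h(y) = C1*cos(y)^(3/4)


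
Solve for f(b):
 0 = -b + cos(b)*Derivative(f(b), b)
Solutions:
 f(b) = C1 + Integral(b/cos(b), b)


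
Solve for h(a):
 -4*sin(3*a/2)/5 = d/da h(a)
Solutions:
 h(a) = C1 + 8*cos(3*a/2)/15


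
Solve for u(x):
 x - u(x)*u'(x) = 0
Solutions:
 u(x) = -sqrt(C1 + x^2)
 u(x) = sqrt(C1 + x^2)


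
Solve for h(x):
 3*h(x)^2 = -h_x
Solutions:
 h(x) = 1/(C1 + 3*x)


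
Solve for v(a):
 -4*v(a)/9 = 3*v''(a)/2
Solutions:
 v(a) = C1*sin(2*sqrt(6)*a/9) + C2*cos(2*sqrt(6)*a/9)


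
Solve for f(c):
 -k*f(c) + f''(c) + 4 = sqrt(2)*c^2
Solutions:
 f(c) = C1*exp(-c*sqrt(k)) + C2*exp(c*sqrt(k)) - sqrt(2)*c^2/k + 4/k - 2*sqrt(2)/k^2


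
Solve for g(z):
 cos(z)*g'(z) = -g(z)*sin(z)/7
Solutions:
 g(z) = C1*cos(z)^(1/7)


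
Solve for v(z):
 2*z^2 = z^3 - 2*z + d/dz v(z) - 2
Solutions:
 v(z) = C1 - z^4/4 + 2*z^3/3 + z^2 + 2*z


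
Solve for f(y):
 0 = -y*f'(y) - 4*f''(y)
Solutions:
 f(y) = C1 + C2*erf(sqrt(2)*y/4)


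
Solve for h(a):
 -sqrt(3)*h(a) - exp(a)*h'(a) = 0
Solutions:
 h(a) = C1*exp(sqrt(3)*exp(-a))


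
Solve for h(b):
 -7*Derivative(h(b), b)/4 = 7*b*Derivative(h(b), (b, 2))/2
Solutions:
 h(b) = C1 + C2*sqrt(b)


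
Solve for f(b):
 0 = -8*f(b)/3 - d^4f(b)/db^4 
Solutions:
 f(b) = (C1*sin(2^(1/4)*3^(3/4)*b/3) + C2*cos(2^(1/4)*3^(3/4)*b/3))*exp(-2^(1/4)*3^(3/4)*b/3) + (C3*sin(2^(1/4)*3^(3/4)*b/3) + C4*cos(2^(1/4)*3^(3/4)*b/3))*exp(2^(1/4)*3^(3/4)*b/3)


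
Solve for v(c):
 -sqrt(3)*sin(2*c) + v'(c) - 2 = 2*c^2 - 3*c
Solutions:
 v(c) = C1 + 2*c^3/3 - 3*c^2/2 + 2*c - sqrt(3)*cos(2*c)/2


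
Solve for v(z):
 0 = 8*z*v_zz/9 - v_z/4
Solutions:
 v(z) = C1 + C2*z^(41/32)


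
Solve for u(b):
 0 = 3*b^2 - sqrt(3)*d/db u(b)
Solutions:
 u(b) = C1 + sqrt(3)*b^3/3


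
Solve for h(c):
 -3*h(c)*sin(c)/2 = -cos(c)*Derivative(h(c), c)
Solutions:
 h(c) = C1/cos(c)^(3/2)


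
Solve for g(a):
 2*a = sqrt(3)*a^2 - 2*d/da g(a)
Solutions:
 g(a) = C1 + sqrt(3)*a^3/6 - a^2/2


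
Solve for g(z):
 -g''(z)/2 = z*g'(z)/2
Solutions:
 g(z) = C1 + C2*erf(sqrt(2)*z/2)


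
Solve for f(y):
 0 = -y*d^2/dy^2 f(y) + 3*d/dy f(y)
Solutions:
 f(y) = C1 + C2*y^4


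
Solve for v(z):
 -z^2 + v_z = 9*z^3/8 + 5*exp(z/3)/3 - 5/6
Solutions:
 v(z) = C1 + 9*z^4/32 + z^3/3 - 5*z/6 + 5*exp(z/3)


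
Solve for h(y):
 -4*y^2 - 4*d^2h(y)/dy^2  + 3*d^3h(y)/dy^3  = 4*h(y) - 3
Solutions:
 h(y) = C1*exp(y*(-2^(1/3)*(9*sqrt(921) + 275)^(1/3) - 8*2^(2/3)/(9*sqrt(921) + 275)^(1/3) + 8)/18)*sin(2^(1/3)*sqrt(3)*y*(-(9*sqrt(921) + 275)^(1/3) + 8*2^(1/3)/(9*sqrt(921) + 275)^(1/3))/18) + C2*exp(y*(-2^(1/3)*(9*sqrt(921) + 275)^(1/3) - 8*2^(2/3)/(9*sqrt(921) + 275)^(1/3) + 8)/18)*cos(2^(1/3)*sqrt(3)*y*(-(9*sqrt(921) + 275)^(1/3) + 8*2^(1/3)/(9*sqrt(921) + 275)^(1/3))/18) + C3*exp(y*(8*2^(2/3)/(9*sqrt(921) + 275)^(1/3) + 4 + 2^(1/3)*(9*sqrt(921) + 275)^(1/3))/9) - y^2 + 11/4


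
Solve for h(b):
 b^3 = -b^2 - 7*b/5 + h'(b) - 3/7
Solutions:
 h(b) = C1 + b^4/4 + b^3/3 + 7*b^2/10 + 3*b/7


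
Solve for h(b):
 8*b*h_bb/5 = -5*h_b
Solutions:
 h(b) = C1 + C2/b^(17/8)


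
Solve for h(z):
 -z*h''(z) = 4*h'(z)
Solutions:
 h(z) = C1 + C2/z^3


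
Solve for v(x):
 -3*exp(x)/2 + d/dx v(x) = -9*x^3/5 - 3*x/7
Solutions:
 v(x) = C1 - 9*x^4/20 - 3*x^2/14 + 3*exp(x)/2


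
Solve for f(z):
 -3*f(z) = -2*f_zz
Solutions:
 f(z) = C1*exp(-sqrt(6)*z/2) + C2*exp(sqrt(6)*z/2)


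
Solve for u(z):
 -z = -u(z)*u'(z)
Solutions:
 u(z) = -sqrt(C1 + z^2)
 u(z) = sqrt(C1 + z^2)


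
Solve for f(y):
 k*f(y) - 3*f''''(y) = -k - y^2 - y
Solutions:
 f(y) = C1*exp(-3^(3/4)*k^(1/4)*y/3) + C2*exp(3^(3/4)*k^(1/4)*y/3) + C3*exp(-3^(3/4)*I*k^(1/4)*y/3) + C4*exp(3^(3/4)*I*k^(1/4)*y/3) - 1 - y^2/k - y/k


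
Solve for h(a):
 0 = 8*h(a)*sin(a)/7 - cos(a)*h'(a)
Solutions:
 h(a) = C1/cos(a)^(8/7)


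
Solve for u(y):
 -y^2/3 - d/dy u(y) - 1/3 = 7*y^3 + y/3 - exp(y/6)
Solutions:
 u(y) = C1 - 7*y^4/4 - y^3/9 - y^2/6 - y/3 + 6*exp(y/6)


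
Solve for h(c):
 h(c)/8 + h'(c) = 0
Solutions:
 h(c) = C1*exp(-c/8)


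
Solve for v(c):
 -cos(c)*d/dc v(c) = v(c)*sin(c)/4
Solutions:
 v(c) = C1*cos(c)^(1/4)


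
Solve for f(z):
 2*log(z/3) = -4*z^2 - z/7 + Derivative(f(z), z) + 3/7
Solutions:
 f(z) = C1 + 4*z^3/3 + z^2/14 + 2*z*log(z) - 17*z/7 - 2*z*log(3)


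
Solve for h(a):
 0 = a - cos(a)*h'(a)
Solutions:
 h(a) = C1 + Integral(a/cos(a), a)


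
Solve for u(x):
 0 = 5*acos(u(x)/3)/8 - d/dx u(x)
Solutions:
 Integral(1/acos(_y/3), (_y, u(x))) = C1 + 5*x/8


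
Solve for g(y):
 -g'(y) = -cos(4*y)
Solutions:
 g(y) = C1 + sin(4*y)/4


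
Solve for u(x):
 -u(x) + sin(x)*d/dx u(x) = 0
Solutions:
 u(x) = C1*sqrt(cos(x) - 1)/sqrt(cos(x) + 1)


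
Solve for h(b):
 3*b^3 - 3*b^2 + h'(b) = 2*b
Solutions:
 h(b) = C1 - 3*b^4/4 + b^3 + b^2


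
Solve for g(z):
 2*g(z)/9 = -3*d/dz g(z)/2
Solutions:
 g(z) = C1*exp(-4*z/27)


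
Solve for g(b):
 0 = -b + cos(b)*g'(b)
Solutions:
 g(b) = C1 + Integral(b/cos(b), b)


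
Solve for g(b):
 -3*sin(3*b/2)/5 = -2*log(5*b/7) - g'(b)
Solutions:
 g(b) = C1 - 2*b*log(b) - 2*b*log(5) + 2*b + 2*b*log(7) - 2*cos(3*b/2)/5


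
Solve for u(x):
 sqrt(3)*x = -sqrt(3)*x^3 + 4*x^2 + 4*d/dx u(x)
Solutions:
 u(x) = C1 + sqrt(3)*x^4/16 - x^3/3 + sqrt(3)*x^2/8


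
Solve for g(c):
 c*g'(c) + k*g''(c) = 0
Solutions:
 g(c) = C1 + C2*sqrt(k)*erf(sqrt(2)*c*sqrt(1/k)/2)


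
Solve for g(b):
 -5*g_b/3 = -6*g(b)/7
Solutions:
 g(b) = C1*exp(18*b/35)


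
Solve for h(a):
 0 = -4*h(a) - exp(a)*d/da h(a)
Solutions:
 h(a) = C1*exp(4*exp(-a))


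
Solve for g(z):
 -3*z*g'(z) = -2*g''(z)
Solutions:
 g(z) = C1 + C2*erfi(sqrt(3)*z/2)


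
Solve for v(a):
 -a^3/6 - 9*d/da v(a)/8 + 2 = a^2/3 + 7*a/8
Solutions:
 v(a) = C1 - a^4/27 - 8*a^3/81 - 7*a^2/18 + 16*a/9


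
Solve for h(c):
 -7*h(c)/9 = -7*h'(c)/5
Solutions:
 h(c) = C1*exp(5*c/9)


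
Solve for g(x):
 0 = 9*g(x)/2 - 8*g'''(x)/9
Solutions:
 g(x) = C3*exp(3*2^(2/3)*3^(1/3)*x/4) + (C1*sin(3*2^(2/3)*3^(5/6)*x/8) + C2*cos(3*2^(2/3)*3^(5/6)*x/8))*exp(-3*2^(2/3)*3^(1/3)*x/8)


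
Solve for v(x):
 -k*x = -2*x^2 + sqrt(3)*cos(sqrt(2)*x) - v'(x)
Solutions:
 v(x) = C1 + k*x^2/2 - 2*x^3/3 + sqrt(6)*sin(sqrt(2)*x)/2


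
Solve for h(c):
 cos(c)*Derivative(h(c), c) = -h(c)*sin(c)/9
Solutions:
 h(c) = C1*cos(c)^(1/9)


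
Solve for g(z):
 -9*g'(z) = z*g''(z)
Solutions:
 g(z) = C1 + C2/z^8


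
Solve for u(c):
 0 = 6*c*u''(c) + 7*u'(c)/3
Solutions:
 u(c) = C1 + C2*c^(11/18)


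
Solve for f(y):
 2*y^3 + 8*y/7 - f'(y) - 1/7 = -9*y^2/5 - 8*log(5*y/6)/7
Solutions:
 f(y) = C1 + y^4/2 + 3*y^3/5 + 4*y^2/7 + 8*y*log(y)/7 - 8*y*log(6)/7 - 9*y/7 + 8*y*log(5)/7


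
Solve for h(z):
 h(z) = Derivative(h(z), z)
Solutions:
 h(z) = C1*exp(z)


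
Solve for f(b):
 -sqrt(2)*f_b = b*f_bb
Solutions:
 f(b) = C1 + C2*b^(1 - sqrt(2))


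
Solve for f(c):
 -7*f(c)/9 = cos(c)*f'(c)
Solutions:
 f(c) = C1*(sin(c) - 1)^(7/18)/(sin(c) + 1)^(7/18)


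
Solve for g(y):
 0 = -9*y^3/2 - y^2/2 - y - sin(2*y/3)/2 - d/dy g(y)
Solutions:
 g(y) = C1 - 9*y^4/8 - y^3/6 - y^2/2 + 3*cos(2*y/3)/4


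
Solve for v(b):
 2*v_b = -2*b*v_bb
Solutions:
 v(b) = C1 + C2*log(b)


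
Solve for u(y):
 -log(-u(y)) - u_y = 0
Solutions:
 -li(-u(y)) = C1 - y


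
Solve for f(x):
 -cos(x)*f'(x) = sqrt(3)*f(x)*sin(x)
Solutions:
 f(x) = C1*cos(x)^(sqrt(3))


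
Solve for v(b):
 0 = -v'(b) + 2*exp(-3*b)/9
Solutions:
 v(b) = C1 - 2*exp(-3*b)/27


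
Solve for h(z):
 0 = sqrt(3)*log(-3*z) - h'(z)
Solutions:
 h(z) = C1 + sqrt(3)*z*log(-z) + sqrt(3)*z*(-1 + log(3))


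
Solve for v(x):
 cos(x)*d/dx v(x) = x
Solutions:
 v(x) = C1 + Integral(x/cos(x), x)


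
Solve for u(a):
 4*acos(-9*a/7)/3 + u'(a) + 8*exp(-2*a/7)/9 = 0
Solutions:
 u(a) = C1 - 4*a*acos(-9*a/7)/3 - 4*sqrt(49 - 81*a^2)/27 + 28*exp(-2*a/7)/9


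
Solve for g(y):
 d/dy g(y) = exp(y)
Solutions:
 g(y) = C1 + exp(y)


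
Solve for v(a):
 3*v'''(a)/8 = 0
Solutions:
 v(a) = C1 + C2*a + C3*a^2


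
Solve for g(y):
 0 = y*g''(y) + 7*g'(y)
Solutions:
 g(y) = C1 + C2/y^6


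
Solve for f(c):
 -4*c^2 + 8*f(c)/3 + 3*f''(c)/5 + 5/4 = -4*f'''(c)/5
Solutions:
 f(c) = C1*exp(c*(-6 + 3*3^(1/3)/(8*sqrt(1630) + 323)^(1/3) + 3^(2/3)*(8*sqrt(1630) + 323)^(1/3))/24)*sin(3^(1/6)*c*(-(8*sqrt(1630) + 323)^(1/3) + 3^(2/3)/(8*sqrt(1630) + 323)^(1/3))/8) + C2*exp(c*(-6 + 3*3^(1/3)/(8*sqrt(1630) + 323)^(1/3) + 3^(2/3)*(8*sqrt(1630) + 323)^(1/3))/24)*cos(3^(1/6)*c*(-(8*sqrt(1630) + 323)^(1/3) + 3^(2/3)/(8*sqrt(1630) + 323)^(1/3))/8) + C3*exp(-c*(3*3^(1/3)/(8*sqrt(1630) + 323)^(1/3) + 3 + 3^(2/3)*(8*sqrt(1630) + 323)^(1/3))/12) + 3*c^2/2 - 183/160


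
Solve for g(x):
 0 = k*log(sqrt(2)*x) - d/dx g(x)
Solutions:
 g(x) = C1 + k*x*log(x) - k*x + k*x*log(2)/2


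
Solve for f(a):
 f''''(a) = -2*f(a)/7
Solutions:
 f(a) = (C1*sin(14^(3/4)*a/14) + C2*cos(14^(3/4)*a/14))*exp(-14^(3/4)*a/14) + (C3*sin(14^(3/4)*a/14) + C4*cos(14^(3/4)*a/14))*exp(14^(3/4)*a/14)


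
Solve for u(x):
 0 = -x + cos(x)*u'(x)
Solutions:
 u(x) = C1 + Integral(x/cos(x), x)


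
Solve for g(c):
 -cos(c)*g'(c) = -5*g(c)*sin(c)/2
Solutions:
 g(c) = C1/cos(c)^(5/2)


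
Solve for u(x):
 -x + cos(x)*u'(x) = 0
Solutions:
 u(x) = C1 + Integral(x/cos(x), x)


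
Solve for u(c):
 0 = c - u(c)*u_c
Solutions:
 u(c) = -sqrt(C1 + c^2)
 u(c) = sqrt(C1 + c^2)


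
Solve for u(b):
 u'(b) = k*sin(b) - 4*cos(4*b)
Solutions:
 u(b) = C1 - k*cos(b) - sin(4*b)


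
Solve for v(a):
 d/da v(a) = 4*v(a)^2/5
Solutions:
 v(a) = -5/(C1 + 4*a)


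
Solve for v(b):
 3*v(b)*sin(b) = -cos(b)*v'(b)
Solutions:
 v(b) = C1*cos(b)^3


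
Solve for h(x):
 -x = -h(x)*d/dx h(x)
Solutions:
 h(x) = -sqrt(C1 + x^2)
 h(x) = sqrt(C1 + x^2)


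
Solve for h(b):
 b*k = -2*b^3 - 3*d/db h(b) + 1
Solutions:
 h(b) = C1 - b^4/6 - b^2*k/6 + b/3


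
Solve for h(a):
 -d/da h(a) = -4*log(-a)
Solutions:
 h(a) = C1 + 4*a*log(-a) - 4*a


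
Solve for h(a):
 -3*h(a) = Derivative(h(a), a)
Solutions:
 h(a) = C1*exp(-3*a)


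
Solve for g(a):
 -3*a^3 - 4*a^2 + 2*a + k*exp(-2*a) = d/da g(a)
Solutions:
 g(a) = C1 - 3*a^4/4 - 4*a^3/3 + a^2 - k*exp(-2*a)/2


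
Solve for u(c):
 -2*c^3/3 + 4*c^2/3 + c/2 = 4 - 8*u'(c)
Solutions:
 u(c) = C1 + c^4/48 - c^3/18 - c^2/32 + c/2


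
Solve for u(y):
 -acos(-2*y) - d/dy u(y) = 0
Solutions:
 u(y) = C1 - y*acos(-2*y) - sqrt(1 - 4*y^2)/2


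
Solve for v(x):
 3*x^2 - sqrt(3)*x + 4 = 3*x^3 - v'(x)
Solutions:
 v(x) = C1 + 3*x^4/4 - x^3 + sqrt(3)*x^2/2 - 4*x


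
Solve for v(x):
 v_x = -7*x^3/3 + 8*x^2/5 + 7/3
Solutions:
 v(x) = C1 - 7*x^4/12 + 8*x^3/15 + 7*x/3


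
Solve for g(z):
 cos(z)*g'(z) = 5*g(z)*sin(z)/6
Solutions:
 g(z) = C1/cos(z)^(5/6)


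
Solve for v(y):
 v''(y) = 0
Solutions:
 v(y) = C1 + C2*y


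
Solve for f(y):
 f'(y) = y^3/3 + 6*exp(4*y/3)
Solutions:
 f(y) = C1 + y^4/12 + 9*exp(4*y/3)/2


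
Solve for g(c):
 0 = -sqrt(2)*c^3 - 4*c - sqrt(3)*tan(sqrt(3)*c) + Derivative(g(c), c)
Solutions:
 g(c) = C1 + sqrt(2)*c^4/4 + 2*c^2 - log(cos(sqrt(3)*c))


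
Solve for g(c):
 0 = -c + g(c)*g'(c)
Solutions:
 g(c) = -sqrt(C1 + c^2)
 g(c) = sqrt(C1 + c^2)


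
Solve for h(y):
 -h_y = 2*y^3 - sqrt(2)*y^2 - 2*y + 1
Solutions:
 h(y) = C1 - y^4/2 + sqrt(2)*y^3/3 + y^2 - y


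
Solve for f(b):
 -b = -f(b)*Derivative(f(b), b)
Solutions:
 f(b) = -sqrt(C1 + b^2)
 f(b) = sqrt(C1 + b^2)


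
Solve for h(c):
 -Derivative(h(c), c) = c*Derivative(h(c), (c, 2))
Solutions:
 h(c) = C1 + C2*log(c)


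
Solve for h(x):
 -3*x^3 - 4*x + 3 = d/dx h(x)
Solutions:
 h(x) = C1 - 3*x^4/4 - 2*x^2 + 3*x


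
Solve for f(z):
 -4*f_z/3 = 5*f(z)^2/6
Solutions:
 f(z) = 8/(C1 + 5*z)


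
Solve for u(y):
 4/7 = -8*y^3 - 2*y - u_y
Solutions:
 u(y) = C1 - 2*y^4 - y^2 - 4*y/7


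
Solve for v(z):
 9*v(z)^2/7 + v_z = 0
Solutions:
 v(z) = 7/(C1 + 9*z)


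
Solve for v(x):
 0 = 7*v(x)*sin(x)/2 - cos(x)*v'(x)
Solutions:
 v(x) = C1/cos(x)^(7/2)


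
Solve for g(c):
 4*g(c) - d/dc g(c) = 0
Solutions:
 g(c) = C1*exp(4*c)


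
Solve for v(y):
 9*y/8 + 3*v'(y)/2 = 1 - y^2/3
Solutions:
 v(y) = C1 - 2*y^3/27 - 3*y^2/8 + 2*y/3


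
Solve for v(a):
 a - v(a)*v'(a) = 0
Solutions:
 v(a) = -sqrt(C1 + a^2)
 v(a) = sqrt(C1 + a^2)


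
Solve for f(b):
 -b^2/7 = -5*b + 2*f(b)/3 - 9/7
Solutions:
 f(b) = -3*b^2/14 + 15*b/2 + 27/14


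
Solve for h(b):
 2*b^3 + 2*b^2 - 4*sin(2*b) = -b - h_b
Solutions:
 h(b) = C1 - b^4/2 - 2*b^3/3 - b^2/2 - 2*cos(2*b)


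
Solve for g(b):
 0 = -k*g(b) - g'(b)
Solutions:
 g(b) = C1*exp(-b*k)


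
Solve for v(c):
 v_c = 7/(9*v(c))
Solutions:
 v(c) = -sqrt(C1 + 14*c)/3
 v(c) = sqrt(C1 + 14*c)/3


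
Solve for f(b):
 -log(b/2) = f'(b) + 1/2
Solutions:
 f(b) = C1 - b*log(b) + b/2 + b*log(2)


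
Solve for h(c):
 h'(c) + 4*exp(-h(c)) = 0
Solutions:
 h(c) = log(C1 - 4*c)


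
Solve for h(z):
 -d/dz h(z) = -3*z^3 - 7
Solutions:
 h(z) = C1 + 3*z^4/4 + 7*z


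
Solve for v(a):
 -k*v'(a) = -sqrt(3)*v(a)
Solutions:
 v(a) = C1*exp(sqrt(3)*a/k)


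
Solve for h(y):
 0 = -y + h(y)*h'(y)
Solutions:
 h(y) = -sqrt(C1 + y^2)
 h(y) = sqrt(C1 + y^2)


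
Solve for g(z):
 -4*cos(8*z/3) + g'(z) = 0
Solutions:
 g(z) = C1 + 3*sin(8*z/3)/2


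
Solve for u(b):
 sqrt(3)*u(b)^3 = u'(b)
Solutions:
 u(b) = -sqrt(2)*sqrt(-1/(C1 + sqrt(3)*b))/2
 u(b) = sqrt(2)*sqrt(-1/(C1 + sqrt(3)*b))/2


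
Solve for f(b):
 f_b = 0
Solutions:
 f(b) = C1


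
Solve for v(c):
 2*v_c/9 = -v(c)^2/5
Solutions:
 v(c) = 10/(C1 + 9*c)


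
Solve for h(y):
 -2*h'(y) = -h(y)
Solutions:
 h(y) = C1*exp(y/2)


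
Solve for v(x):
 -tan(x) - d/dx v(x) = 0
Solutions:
 v(x) = C1 + log(cos(x))


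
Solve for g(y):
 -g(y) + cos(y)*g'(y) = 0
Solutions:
 g(y) = C1*sqrt(sin(y) + 1)/sqrt(sin(y) - 1)


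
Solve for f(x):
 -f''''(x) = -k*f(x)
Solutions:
 f(x) = C1*exp(-k^(1/4)*x) + C2*exp(k^(1/4)*x) + C3*exp(-I*k^(1/4)*x) + C4*exp(I*k^(1/4)*x)


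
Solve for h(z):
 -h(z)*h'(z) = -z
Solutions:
 h(z) = -sqrt(C1 + z^2)
 h(z) = sqrt(C1 + z^2)


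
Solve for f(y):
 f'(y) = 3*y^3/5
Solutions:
 f(y) = C1 + 3*y^4/20


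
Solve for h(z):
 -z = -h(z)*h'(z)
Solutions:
 h(z) = -sqrt(C1 + z^2)
 h(z) = sqrt(C1 + z^2)


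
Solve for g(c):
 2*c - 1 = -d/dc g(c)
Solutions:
 g(c) = C1 - c^2 + c


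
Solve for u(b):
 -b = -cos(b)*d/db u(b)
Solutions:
 u(b) = C1 + Integral(b/cos(b), b)


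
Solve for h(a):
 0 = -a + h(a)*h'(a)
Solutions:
 h(a) = -sqrt(C1 + a^2)
 h(a) = sqrt(C1 + a^2)


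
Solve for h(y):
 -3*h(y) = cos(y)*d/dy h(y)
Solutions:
 h(y) = C1*(sin(y) - 1)^(3/2)/(sin(y) + 1)^(3/2)


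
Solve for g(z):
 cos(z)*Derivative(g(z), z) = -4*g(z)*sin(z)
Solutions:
 g(z) = C1*cos(z)^4


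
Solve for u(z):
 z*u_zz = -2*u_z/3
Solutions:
 u(z) = C1 + C2*z^(1/3)


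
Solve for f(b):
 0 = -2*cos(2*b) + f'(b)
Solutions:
 f(b) = C1 + sin(2*b)


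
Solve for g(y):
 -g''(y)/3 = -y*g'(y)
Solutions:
 g(y) = C1 + C2*erfi(sqrt(6)*y/2)


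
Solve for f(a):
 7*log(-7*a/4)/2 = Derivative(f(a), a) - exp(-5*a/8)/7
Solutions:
 f(a) = C1 + 7*a*log(-a)/2 + a*(-7*log(2) - 7/2 + 7*log(7)/2) - 8*exp(-5*a/8)/35


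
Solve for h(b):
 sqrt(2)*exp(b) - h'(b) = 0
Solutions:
 h(b) = C1 + sqrt(2)*exp(b)


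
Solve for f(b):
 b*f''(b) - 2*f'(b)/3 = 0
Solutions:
 f(b) = C1 + C2*b^(5/3)


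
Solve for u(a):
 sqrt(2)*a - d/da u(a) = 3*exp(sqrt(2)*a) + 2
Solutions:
 u(a) = C1 + sqrt(2)*a^2/2 - 2*a - 3*sqrt(2)*exp(sqrt(2)*a)/2


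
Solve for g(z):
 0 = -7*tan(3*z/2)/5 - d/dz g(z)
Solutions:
 g(z) = C1 + 14*log(cos(3*z/2))/15


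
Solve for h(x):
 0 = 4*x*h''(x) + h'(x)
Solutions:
 h(x) = C1 + C2*x^(3/4)


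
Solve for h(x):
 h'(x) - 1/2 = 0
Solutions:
 h(x) = C1 + x/2


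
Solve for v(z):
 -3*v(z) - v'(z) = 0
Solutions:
 v(z) = C1*exp(-3*z)


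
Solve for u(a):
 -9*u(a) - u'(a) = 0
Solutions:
 u(a) = C1*exp(-9*a)


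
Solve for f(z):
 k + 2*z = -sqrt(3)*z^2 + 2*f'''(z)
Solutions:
 f(z) = C1 + C2*z + C3*z^2 + k*z^3/12 + sqrt(3)*z^5/120 + z^4/24


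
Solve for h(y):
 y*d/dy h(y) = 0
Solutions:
 h(y) = C1


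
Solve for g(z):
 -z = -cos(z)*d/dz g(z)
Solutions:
 g(z) = C1 + Integral(z/cos(z), z)


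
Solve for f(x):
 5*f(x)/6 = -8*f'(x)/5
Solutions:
 f(x) = C1*exp(-25*x/48)


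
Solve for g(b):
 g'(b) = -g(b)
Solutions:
 g(b) = C1*exp(-b)


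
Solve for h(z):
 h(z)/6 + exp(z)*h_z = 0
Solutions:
 h(z) = C1*exp(exp(-z)/6)


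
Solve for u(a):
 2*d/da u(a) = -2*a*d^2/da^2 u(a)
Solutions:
 u(a) = C1 + C2*log(a)


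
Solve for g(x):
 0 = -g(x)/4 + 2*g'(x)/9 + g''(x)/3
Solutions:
 g(x) = C1*exp(x*(-2 + sqrt(31))/6) + C2*exp(-x*(2 + sqrt(31))/6)


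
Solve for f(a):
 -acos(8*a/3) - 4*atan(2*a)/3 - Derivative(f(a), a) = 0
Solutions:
 f(a) = C1 - a*acos(8*a/3) - 4*a*atan(2*a)/3 + sqrt(9 - 64*a^2)/8 + log(4*a^2 + 1)/3


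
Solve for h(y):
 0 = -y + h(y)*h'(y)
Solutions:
 h(y) = -sqrt(C1 + y^2)
 h(y) = sqrt(C1 + y^2)


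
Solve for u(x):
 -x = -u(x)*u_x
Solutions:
 u(x) = -sqrt(C1 + x^2)
 u(x) = sqrt(C1 + x^2)


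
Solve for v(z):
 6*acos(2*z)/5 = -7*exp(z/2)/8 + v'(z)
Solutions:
 v(z) = C1 + 6*z*acos(2*z)/5 - 3*sqrt(1 - 4*z^2)/5 + 7*exp(z/2)/4


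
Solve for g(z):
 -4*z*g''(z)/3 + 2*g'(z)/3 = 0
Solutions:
 g(z) = C1 + C2*z^(3/2)


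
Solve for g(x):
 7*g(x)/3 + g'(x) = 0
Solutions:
 g(x) = C1*exp(-7*x/3)


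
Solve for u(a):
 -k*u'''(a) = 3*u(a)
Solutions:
 u(a) = C1*exp(3^(1/3)*a*(-1/k)^(1/3)) + C2*exp(a*(-1/k)^(1/3)*(-3^(1/3) + 3^(5/6)*I)/2) + C3*exp(-a*(-1/k)^(1/3)*(3^(1/3) + 3^(5/6)*I)/2)


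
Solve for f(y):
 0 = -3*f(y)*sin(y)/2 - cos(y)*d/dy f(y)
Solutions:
 f(y) = C1*cos(y)^(3/2)


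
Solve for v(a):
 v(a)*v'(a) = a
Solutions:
 v(a) = -sqrt(C1 + a^2)
 v(a) = sqrt(C1 + a^2)


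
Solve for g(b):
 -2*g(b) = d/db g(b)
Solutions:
 g(b) = C1*exp(-2*b)


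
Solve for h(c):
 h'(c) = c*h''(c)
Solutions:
 h(c) = C1 + C2*c^2


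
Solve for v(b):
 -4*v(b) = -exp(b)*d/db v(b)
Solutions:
 v(b) = C1*exp(-4*exp(-b))


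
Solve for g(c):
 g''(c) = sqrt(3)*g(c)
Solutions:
 g(c) = C1*exp(-3^(1/4)*c) + C2*exp(3^(1/4)*c)


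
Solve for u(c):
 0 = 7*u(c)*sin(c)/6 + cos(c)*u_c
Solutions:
 u(c) = C1*cos(c)^(7/6)


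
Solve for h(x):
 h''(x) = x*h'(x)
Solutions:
 h(x) = C1 + C2*erfi(sqrt(2)*x/2)


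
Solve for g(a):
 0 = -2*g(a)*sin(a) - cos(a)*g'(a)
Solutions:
 g(a) = C1*cos(a)^2


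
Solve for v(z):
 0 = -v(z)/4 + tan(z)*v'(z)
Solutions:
 v(z) = C1*sin(z)^(1/4)


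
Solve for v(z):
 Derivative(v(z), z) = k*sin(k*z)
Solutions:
 v(z) = C1 - cos(k*z)


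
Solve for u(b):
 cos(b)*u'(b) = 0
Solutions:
 u(b) = C1


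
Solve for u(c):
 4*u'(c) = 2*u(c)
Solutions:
 u(c) = C1*exp(c/2)


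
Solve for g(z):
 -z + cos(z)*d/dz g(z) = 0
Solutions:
 g(z) = C1 + Integral(z/cos(z), z)


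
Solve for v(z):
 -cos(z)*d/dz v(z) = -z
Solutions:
 v(z) = C1 + Integral(z/cos(z), z)


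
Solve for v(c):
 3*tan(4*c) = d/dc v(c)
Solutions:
 v(c) = C1 - 3*log(cos(4*c))/4


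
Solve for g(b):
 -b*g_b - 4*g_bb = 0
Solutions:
 g(b) = C1 + C2*erf(sqrt(2)*b/4)


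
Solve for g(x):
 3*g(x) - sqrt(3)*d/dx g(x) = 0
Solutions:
 g(x) = C1*exp(sqrt(3)*x)


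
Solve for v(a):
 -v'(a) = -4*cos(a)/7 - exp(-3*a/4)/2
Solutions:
 v(a) = C1 + 4*sin(a)/7 - 2*exp(-3*a/4)/3


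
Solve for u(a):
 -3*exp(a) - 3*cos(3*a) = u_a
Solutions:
 u(a) = C1 - 3*exp(a) - sin(3*a)


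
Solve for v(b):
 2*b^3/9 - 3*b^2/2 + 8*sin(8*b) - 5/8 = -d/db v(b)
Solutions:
 v(b) = C1 - b^4/18 + b^3/2 + 5*b/8 + cos(8*b)


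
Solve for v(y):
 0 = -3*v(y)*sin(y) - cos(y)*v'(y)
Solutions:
 v(y) = C1*cos(y)^3


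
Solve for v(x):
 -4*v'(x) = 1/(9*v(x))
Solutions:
 v(x) = -sqrt(C1 - 2*x)/6
 v(x) = sqrt(C1 - 2*x)/6


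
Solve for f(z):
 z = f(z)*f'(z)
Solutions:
 f(z) = -sqrt(C1 + z^2)
 f(z) = sqrt(C1 + z^2)


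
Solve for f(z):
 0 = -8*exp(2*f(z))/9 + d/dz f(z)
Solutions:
 f(z) = log(-sqrt(-1/(C1 + 8*z))) - log(2)/2 + log(3)
 f(z) = log(-1/(C1 + 8*z))/2 - log(2)/2 + log(3)


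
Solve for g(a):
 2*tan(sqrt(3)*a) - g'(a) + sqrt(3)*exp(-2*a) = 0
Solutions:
 g(a) = C1 + sqrt(3)*log(tan(sqrt(3)*a)^2 + 1)/3 - sqrt(3)*exp(-2*a)/2


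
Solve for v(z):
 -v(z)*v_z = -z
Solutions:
 v(z) = -sqrt(C1 + z^2)
 v(z) = sqrt(C1 + z^2)


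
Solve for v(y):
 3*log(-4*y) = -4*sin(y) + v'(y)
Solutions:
 v(y) = C1 + 3*y*log(-y) - 3*y + 6*y*log(2) - 4*cos(y)


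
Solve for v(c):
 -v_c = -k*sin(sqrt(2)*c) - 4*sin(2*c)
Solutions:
 v(c) = C1 - sqrt(2)*k*cos(sqrt(2)*c)/2 - 2*cos(2*c)


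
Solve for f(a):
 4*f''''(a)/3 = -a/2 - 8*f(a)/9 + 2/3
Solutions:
 f(a) = -9*a/16 + (C1*sin(6^(3/4)*a/6) + C2*cos(6^(3/4)*a/6))*exp(-6^(3/4)*a/6) + (C3*sin(6^(3/4)*a/6) + C4*cos(6^(3/4)*a/6))*exp(6^(3/4)*a/6) + 3/4


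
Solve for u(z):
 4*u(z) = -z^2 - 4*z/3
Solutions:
 u(z) = z*(-3*z - 4)/12


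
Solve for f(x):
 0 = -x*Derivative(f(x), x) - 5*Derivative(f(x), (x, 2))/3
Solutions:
 f(x) = C1 + C2*erf(sqrt(30)*x/10)


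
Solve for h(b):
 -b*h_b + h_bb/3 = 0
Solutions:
 h(b) = C1 + C2*erfi(sqrt(6)*b/2)


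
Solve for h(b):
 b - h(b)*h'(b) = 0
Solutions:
 h(b) = -sqrt(C1 + b^2)
 h(b) = sqrt(C1 + b^2)


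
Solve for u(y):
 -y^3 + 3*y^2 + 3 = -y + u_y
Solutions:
 u(y) = C1 - y^4/4 + y^3 + y^2/2 + 3*y


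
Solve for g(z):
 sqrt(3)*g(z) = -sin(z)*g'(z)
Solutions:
 g(z) = C1*(cos(z) + 1)^(sqrt(3)/2)/(cos(z) - 1)^(sqrt(3)/2)


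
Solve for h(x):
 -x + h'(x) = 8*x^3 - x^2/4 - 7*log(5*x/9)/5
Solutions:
 h(x) = C1 + 2*x^4 - x^3/12 + x^2/2 - 7*x*log(x)/5 - 7*x*log(5)/5 + 7*x/5 + 14*x*log(3)/5


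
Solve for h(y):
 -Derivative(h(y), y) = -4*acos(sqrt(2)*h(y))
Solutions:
 Integral(1/acos(sqrt(2)*_y), (_y, h(y))) = C1 + 4*y


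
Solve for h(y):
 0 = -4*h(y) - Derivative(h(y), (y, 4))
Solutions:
 h(y) = (C1*sin(y) + C2*cos(y))*exp(-y) + (C3*sin(y) + C4*cos(y))*exp(y)


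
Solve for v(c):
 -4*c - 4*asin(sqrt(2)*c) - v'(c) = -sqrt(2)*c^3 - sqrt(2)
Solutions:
 v(c) = C1 + sqrt(2)*c^4/4 - 2*c^2 - 4*c*asin(sqrt(2)*c) + sqrt(2)*c - 2*sqrt(2)*sqrt(1 - 2*c^2)


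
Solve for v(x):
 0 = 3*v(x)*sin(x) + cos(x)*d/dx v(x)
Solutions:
 v(x) = C1*cos(x)^3


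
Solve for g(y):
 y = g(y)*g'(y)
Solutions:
 g(y) = -sqrt(C1 + y^2)
 g(y) = sqrt(C1 + y^2)


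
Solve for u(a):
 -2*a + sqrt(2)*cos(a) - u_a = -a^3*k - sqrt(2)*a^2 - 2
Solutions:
 u(a) = C1 + a^4*k/4 + sqrt(2)*a^3/3 - a^2 + 2*a + sqrt(2)*sin(a)


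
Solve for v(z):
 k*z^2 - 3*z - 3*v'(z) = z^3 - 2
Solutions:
 v(z) = C1 + k*z^3/9 - z^4/12 - z^2/2 + 2*z/3


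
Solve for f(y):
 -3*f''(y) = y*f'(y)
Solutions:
 f(y) = C1 + C2*erf(sqrt(6)*y/6)


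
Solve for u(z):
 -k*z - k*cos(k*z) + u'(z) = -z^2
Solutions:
 u(z) = C1 + k*z^2/2 - z^3/3 + sin(k*z)


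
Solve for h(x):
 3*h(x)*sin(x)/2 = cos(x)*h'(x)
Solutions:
 h(x) = C1/cos(x)^(3/2)


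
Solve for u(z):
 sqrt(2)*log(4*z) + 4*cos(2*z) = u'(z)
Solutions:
 u(z) = C1 + sqrt(2)*z*(log(z) - 1) + 2*sqrt(2)*z*log(2) + 2*sin(2*z)


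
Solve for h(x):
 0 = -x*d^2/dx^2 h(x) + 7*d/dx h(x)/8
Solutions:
 h(x) = C1 + C2*x^(15/8)


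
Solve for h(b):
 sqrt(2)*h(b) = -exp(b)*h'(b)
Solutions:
 h(b) = C1*exp(sqrt(2)*exp(-b))


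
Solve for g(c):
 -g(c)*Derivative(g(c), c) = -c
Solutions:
 g(c) = -sqrt(C1 + c^2)
 g(c) = sqrt(C1 + c^2)


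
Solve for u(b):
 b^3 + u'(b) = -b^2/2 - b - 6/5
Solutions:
 u(b) = C1 - b^4/4 - b^3/6 - b^2/2 - 6*b/5


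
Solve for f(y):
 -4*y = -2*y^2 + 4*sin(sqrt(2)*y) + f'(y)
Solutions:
 f(y) = C1 + 2*y^3/3 - 2*y^2 + 2*sqrt(2)*cos(sqrt(2)*y)


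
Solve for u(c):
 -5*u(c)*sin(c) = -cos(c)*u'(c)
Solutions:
 u(c) = C1/cos(c)^5


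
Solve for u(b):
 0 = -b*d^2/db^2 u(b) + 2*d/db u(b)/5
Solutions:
 u(b) = C1 + C2*b^(7/5)


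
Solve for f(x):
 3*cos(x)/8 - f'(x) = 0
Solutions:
 f(x) = C1 + 3*sin(x)/8


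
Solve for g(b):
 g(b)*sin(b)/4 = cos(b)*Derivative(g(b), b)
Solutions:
 g(b) = C1/cos(b)^(1/4)


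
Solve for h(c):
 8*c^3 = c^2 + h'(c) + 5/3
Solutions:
 h(c) = C1 + 2*c^4 - c^3/3 - 5*c/3


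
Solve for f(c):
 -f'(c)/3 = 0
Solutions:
 f(c) = C1


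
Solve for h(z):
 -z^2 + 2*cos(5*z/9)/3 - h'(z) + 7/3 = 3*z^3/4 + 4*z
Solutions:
 h(z) = C1 - 3*z^4/16 - z^3/3 - 2*z^2 + 7*z/3 + 6*sin(5*z/9)/5


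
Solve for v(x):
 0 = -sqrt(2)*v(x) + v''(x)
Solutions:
 v(x) = C1*exp(-2^(1/4)*x) + C2*exp(2^(1/4)*x)


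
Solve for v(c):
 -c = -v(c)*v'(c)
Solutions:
 v(c) = -sqrt(C1 + c^2)
 v(c) = sqrt(C1 + c^2)


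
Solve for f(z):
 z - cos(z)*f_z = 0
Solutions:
 f(z) = C1 + Integral(z/cos(z), z)


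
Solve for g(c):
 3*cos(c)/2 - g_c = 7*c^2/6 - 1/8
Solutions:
 g(c) = C1 - 7*c^3/18 + c/8 + 3*sin(c)/2


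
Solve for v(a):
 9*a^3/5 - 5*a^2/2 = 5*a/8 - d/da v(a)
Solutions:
 v(a) = C1 - 9*a^4/20 + 5*a^3/6 + 5*a^2/16


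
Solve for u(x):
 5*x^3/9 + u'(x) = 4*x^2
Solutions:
 u(x) = C1 - 5*x^4/36 + 4*x^3/3


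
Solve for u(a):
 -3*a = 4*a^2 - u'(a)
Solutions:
 u(a) = C1 + 4*a^3/3 + 3*a^2/2


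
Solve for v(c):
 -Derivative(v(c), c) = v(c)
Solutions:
 v(c) = C1*exp(-c)


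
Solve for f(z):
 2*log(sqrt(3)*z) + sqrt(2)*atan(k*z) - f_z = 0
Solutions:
 f(z) = C1 + 2*z*log(z) - 2*z + z*log(3) + sqrt(2)*Piecewise((z*atan(k*z) - log(k^2*z^2 + 1)/(2*k), Ne(k, 0)), (0, True))


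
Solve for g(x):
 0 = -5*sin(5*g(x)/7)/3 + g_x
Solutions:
 -5*x/3 + 7*log(cos(5*g(x)/7) - 1)/10 - 7*log(cos(5*g(x)/7) + 1)/10 = C1


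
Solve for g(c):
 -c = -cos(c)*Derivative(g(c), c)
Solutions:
 g(c) = C1 + Integral(c/cos(c), c)


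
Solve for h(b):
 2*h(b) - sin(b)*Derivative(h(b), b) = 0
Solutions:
 h(b) = C1*(cos(b) - 1)/(cos(b) + 1)


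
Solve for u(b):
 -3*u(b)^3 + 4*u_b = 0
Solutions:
 u(b) = -sqrt(2)*sqrt(-1/(C1 + 3*b))
 u(b) = sqrt(2)*sqrt(-1/(C1 + 3*b))


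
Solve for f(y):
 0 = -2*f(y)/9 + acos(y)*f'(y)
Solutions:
 f(y) = C1*exp(2*Integral(1/acos(y), y)/9)


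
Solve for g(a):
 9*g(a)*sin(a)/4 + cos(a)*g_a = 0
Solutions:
 g(a) = C1*cos(a)^(9/4)


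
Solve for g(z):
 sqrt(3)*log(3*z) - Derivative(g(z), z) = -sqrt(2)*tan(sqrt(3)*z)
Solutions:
 g(z) = C1 + sqrt(3)*z*(log(z) - 1) + sqrt(3)*z*log(3) - sqrt(6)*log(cos(sqrt(3)*z))/3


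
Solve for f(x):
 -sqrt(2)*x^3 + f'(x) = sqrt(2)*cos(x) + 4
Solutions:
 f(x) = C1 + sqrt(2)*x^4/4 + 4*x + sqrt(2)*sin(x)


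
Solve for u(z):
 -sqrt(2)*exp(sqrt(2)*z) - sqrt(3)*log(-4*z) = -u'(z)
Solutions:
 u(z) = C1 + sqrt(3)*z*log(-z) + sqrt(3)*z*(-1 + 2*log(2)) + exp(sqrt(2)*z)


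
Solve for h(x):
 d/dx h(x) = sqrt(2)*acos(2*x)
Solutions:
 h(x) = C1 + sqrt(2)*(x*acos(2*x) - sqrt(1 - 4*x^2)/2)


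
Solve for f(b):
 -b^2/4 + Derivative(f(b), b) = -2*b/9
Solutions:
 f(b) = C1 + b^3/12 - b^2/9


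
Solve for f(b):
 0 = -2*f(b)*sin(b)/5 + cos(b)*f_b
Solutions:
 f(b) = C1/cos(b)^(2/5)


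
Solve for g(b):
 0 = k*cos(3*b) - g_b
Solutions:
 g(b) = C1 + k*sin(3*b)/3


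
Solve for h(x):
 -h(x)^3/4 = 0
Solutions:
 h(x) = 0


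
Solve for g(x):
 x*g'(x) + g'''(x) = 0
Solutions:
 g(x) = C1 + Integral(C2*airyai(-x) + C3*airybi(-x), x)


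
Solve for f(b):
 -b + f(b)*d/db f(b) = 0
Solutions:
 f(b) = -sqrt(C1 + b^2)
 f(b) = sqrt(C1 + b^2)


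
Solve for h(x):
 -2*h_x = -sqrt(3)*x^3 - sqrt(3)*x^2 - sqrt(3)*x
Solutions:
 h(x) = C1 + sqrt(3)*x^4/8 + sqrt(3)*x^3/6 + sqrt(3)*x^2/4


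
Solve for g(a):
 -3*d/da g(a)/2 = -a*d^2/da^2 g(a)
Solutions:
 g(a) = C1 + C2*a^(5/2)


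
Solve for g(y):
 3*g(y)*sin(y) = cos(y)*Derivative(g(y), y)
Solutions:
 g(y) = C1/cos(y)^3


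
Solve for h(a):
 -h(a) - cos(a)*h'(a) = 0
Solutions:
 h(a) = C1*sqrt(sin(a) - 1)/sqrt(sin(a) + 1)


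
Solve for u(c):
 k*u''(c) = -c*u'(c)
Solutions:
 u(c) = C1 + C2*sqrt(k)*erf(sqrt(2)*c*sqrt(1/k)/2)


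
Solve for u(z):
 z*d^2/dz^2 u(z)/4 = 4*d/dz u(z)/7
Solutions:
 u(z) = C1 + C2*z^(23/7)


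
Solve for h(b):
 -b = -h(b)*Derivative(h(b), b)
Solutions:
 h(b) = -sqrt(C1 + b^2)
 h(b) = sqrt(C1 + b^2)


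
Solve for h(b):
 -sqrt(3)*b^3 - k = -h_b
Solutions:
 h(b) = C1 + sqrt(3)*b^4/4 + b*k


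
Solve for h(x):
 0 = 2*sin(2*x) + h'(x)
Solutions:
 h(x) = C1 + cos(2*x)


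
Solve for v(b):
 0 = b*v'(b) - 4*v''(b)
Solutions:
 v(b) = C1 + C2*erfi(sqrt(2)*b/4)


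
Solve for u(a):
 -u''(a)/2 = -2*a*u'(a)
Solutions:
 u(a) = C1 + C2*erfi(sqrt(2)*a)


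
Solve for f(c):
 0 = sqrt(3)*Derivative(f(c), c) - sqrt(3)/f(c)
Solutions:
 f(c) = -sqrt(C1 + 2*c)
 f(c) = sqrt(C1 + 2*c)


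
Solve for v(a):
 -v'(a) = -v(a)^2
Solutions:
 v(a) = -1/(C1 + a)


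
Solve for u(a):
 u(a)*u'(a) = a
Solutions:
 u(a) = -sqrt(C1 + a^2)
 u(a) = sqrt(C1 + a^2)


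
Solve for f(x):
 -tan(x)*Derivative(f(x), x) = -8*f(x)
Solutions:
 f(x) = C1*sin(x)^8


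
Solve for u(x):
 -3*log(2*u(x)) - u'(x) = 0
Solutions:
 Integral(1/(log(_y) + log(2)), (_y, u(x)))/3 = C1 - x


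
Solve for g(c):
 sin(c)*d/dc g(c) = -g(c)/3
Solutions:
 g(c) = C1*(cos(c) + 1)^(1/6)/(cos(c) - 1)^(1/6)


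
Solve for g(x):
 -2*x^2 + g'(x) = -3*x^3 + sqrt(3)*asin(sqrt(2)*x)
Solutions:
 g(x) = C1 - 3*x^4/4 + 2*x^3/3 + sqrt(3)*(x*asin(sqrt(2)*x) + sqrt(2)*sqrt(1 - 2*x^2)/2)


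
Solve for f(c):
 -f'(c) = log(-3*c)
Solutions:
 f(c) = C1 - c*log(-c) + c*(1 - log(3))


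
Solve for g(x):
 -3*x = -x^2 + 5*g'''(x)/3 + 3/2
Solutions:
 g(x) = C1 + C2*x + C3*x^2 + x^5/100 - 3*x^4/40 - 3*x^3/20


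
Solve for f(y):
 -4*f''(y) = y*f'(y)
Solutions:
 f(y) = C1 + C2*erf(sqrt(2)*y/4)


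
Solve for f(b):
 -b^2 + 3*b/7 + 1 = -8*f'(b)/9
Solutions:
 f(b) = C1 + 3*b^3/8 - 27*b^2/112 - 9*b/8


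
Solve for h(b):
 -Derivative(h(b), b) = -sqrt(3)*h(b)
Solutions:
 h(b) = C1*exp(sqrt(3)*b)


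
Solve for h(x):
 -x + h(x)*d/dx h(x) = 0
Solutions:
 h(x) = -sqrt(C1 + x^2)
 h(x) = sqrt(C1 + x^2)


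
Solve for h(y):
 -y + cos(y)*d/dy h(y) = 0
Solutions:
 h(y) = C1 + Integral(y/cos(y), y)


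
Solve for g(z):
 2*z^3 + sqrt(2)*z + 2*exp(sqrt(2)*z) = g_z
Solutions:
 g(z) = C1 + z^4/2 + sqrt(2)*z^2/2 + sqrt(2)*exp(sqrt(2)*z)


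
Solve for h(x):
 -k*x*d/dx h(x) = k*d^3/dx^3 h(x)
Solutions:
 h(x) = C1 + Integral(C2*airyai(-x) + C3*airybi(-x), x)


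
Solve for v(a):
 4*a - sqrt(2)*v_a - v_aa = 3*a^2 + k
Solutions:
 v(a) = C1 + C2*exp(-sqrt(2)*a) - sqrt(2)*a^3/2 + sqrt(2)*a^2 + 3*a^2/2 - sqrt(2)*a*k/2 - 3*sqrt(2)*a/2 - 2*a


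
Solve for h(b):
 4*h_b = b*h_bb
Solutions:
 h(b) = C1 + C2*b^5


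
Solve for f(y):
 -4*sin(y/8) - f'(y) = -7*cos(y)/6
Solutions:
 f(y) = C1 + 7*sin(y)/6 + 32*cos(y/8)


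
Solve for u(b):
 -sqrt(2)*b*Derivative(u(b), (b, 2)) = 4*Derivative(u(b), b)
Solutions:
 u(b) = C1 + C2*b^(1 - 2*sqrt(2))


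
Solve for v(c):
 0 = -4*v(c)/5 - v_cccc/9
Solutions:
 v(c) = (C1*sin(sqrt(3)*5^(3/4)*c/5) + C2*cos(sqrt(3)*5^(3/4)*c/5))*exp(-sqrt(3)*5^(3/4)*c/5) + (C3*sin(sqrt(3)*5^(3/4)*c/5) + C4*cos(sqrt(3)*5^(3/4)*c/5))*exp(sqrt(3)*5^(3/4)*c/5)


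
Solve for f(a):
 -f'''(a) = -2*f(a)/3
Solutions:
 f(a) = C3*exp(2^(1/3)*3^(2/3)*a/3) + (C1*sin(2^(1/3)*3^(1/6)*a/2) + C2*cos(2^(1/3)*3^(1/6)*a/2))*exp(-2^(1/3)*3^(2/3)*a/6)


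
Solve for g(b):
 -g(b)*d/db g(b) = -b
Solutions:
 g(b) = -sqrt(C1 + b^2)
 g(b) = sqrt(C1 + b^2)


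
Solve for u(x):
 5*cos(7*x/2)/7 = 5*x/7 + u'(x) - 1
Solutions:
 u(x) = C1 - 5*x^2/14 + x + 10*sin(7*x/2)/49


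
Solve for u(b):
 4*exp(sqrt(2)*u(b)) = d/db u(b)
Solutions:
 u(b) = sqrt(2)*(2*log(-1/(C1 + 4*b)) - log(2))/4


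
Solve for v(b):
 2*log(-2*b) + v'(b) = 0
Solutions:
 v(b) = C1 - 2*b*log(-b) + 2*b*(1 - log(2))


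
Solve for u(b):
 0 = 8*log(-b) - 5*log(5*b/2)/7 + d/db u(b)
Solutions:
 u(b) = C1 - 51*b*log(b)/7 + b*(-5*log(2)/7 + 5*log(5)/7 + 51/7 - 8*I*pi)


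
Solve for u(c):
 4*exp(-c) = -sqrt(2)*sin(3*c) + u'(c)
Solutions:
 u(c) = C1 - sqrt(2)*cos(3*c)/3 - 4*exp(-c)


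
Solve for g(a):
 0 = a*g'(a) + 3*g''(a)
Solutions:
 g(a) = C1 + C2*erf(sqrt(6)*a/6)


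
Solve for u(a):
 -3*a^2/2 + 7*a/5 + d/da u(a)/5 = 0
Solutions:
 u(a) = C1 + 5*a^3/2 - 7*a^2/2


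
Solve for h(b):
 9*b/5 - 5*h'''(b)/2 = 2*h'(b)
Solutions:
 h(b) = C1 + C2*sin(2*sqrt(5)*b/5) + C3*cos(2*sqrt(5)*b/5) + 9*b^2/20


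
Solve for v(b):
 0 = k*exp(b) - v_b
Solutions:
 v(b) = C1 + k*exp(b)


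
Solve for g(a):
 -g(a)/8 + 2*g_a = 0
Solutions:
 g(a) = C1*exp(a/16)


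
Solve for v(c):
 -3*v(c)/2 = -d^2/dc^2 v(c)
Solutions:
 v(c) = C1*exp(-sqrt(6)*c/2) + C2*exp(sqrt(6)*c/2)


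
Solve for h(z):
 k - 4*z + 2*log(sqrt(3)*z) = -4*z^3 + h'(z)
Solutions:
 h(z) = C1 + k*z + z^4 - 2*z^2 + 2*z*log(z) - 2*z + z*log(3)


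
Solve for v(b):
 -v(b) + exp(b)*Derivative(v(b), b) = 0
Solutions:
 v(b) = C1*exp(-exp(-b))


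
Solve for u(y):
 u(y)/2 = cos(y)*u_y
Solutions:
 u(y) = C1*(sin(y) + 1)^(1/4)/(sin(y) - 1)^(1/4)


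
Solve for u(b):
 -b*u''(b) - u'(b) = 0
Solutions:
 u(b) = C1 + C2*log(b)


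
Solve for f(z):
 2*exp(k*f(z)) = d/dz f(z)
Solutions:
 f(z) = Piecewise((log(-1/(C1*k + 2*k*z))/k, Ne(k, 0)), (nan, True))
 f(z) = Piecewise((C1 + 2*z, Eq(k, 0)), (nan, True))


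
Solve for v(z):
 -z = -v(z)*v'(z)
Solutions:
 v(z) = -sqrt(C1 + z^2)
 v(z) = sqrt(C1 + z^2)
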